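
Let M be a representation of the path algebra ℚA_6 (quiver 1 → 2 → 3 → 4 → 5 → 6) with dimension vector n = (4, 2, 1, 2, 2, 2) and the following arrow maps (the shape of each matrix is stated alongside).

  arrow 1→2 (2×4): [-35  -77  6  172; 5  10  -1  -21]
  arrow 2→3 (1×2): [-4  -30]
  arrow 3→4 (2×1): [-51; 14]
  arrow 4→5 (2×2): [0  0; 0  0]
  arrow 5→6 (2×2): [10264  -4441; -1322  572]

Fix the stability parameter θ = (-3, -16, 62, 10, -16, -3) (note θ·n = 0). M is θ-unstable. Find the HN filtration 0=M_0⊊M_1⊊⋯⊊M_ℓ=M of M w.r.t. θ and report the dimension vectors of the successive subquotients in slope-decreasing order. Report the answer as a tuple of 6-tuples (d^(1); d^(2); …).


Interval decomposition of M: I[1,1]^2, I[1,2], I[1,4], I[4,4], I[5,6]^2.
HN type (ℓ=5): μ^(1)=36; μ^(2)=10; μ^(3)=-3; μ^(4)=-19/2; μ^(5)=-16

((0, 0, 1, 1, 0, 0); (0, 0, 0, 1, 0, 0); (2, 0, 0, 0, 0, 2); (2, 2, 0, 0, 0, 0); (0, 0, 0, 0, 2, 0))


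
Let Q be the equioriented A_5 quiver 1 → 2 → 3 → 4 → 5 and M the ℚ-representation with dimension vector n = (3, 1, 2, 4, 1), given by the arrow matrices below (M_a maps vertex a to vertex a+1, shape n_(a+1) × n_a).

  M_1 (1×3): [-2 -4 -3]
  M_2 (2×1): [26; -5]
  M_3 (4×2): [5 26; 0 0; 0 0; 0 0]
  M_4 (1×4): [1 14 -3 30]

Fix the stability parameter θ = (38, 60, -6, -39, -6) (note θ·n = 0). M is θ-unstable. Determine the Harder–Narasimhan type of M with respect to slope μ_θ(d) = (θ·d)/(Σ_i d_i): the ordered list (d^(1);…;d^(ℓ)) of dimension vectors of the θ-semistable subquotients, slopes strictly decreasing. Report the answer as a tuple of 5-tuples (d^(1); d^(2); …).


Via rank(M_{q-1}∘⋯∘M_p): M ≅ I[1,1]^2, I[1,3], I[3,5], I[4,4]^3.
μ_θ-semistable layers: μ^(1)=38; μ^(2)=92/3; μ^(3)=-6; μ^(4)=-45/2; μ^(5)=-39

((2, 0, 0, 0, 0); (1, 1, 1, 0, 0); (0, 0, 0, 0, 1); (0, 0, 1, 1, 0); (0, 0, 0, 3, 0))


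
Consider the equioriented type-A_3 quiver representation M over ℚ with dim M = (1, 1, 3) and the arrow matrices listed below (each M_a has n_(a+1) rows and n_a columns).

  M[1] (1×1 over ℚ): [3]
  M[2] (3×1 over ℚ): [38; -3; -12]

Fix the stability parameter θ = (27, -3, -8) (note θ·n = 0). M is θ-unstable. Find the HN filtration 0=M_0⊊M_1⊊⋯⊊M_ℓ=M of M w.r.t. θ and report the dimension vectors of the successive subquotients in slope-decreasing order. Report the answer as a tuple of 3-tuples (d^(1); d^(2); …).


Barcode: M ≅ I[1,3], I[3,3]^2. HN layers by μ_θ (2 steps, strictly decreasing):
  μ^(1)=16/3; μ^(2)=-8

((1, 1, 1); (0, 0, 2))


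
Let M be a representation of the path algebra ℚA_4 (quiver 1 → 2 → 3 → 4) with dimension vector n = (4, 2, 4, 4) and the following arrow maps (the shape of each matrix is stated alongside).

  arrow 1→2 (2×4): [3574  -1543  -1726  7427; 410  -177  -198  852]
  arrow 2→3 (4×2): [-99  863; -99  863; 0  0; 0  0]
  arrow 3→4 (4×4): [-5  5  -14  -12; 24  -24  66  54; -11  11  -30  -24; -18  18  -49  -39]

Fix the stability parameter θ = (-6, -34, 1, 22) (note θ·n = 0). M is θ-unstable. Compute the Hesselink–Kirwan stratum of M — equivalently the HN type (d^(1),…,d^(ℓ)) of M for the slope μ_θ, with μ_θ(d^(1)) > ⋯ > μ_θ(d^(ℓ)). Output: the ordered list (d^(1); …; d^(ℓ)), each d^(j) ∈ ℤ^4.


Via rank(M_{q-1}∘⋯∘M_p): M ≅ I[1,1]^2, I[1,2], I[1,3], I[3,3], I[3,4]^2, I[4,4]^2.
μ_θ-semistable layers: μ^(1)=22; μ^(2)=1; μ^(3)=-6; μ^(4)=-20

((0, 0, 0, 4); (0, 0, 4, 0); (2, 0, 0, 0); (2, 2, 0, 0))


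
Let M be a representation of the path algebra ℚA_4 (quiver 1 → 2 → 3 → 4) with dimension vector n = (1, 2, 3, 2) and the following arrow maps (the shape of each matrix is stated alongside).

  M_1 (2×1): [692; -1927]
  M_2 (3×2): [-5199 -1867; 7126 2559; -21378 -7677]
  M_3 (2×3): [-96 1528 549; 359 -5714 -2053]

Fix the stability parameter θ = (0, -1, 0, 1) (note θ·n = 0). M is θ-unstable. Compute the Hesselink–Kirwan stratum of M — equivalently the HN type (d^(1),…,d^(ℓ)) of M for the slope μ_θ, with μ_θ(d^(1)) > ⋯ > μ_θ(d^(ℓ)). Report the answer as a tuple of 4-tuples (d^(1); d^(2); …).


Barcode: M ≅ I[1,4], I[2,4], I[3,3]. HN layers by μ_θ (4 steps, strictly decreasing):
  μ^(1)=1; μ^(2)=0; μ^(3)=-1/2; μ^(4)=-1

((0, 0, 0, 2); (0, 0, 3, 0); (1, 1, 0, 0); (0, 1, 0, 0))


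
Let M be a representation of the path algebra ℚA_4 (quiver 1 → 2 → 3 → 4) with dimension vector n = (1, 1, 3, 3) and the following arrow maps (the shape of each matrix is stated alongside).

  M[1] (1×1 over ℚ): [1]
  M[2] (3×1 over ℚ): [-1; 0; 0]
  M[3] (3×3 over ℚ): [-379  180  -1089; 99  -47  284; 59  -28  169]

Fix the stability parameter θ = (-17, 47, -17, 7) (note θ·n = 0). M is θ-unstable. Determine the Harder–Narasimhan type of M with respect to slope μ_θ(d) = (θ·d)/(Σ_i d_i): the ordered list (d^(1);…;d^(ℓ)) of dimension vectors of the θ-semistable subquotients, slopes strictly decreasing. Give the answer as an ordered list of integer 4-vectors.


Interval decomposition of M: I[1,4], I[3,3], I[3,4], I[4,4].
HN type (ℓ=3): μ^(1)=37/3; μ^(2)=7; μ^(3)=-17

((0, 1, 1, 1); (0, 0, 0, 2); (1, 0, 2, 0))


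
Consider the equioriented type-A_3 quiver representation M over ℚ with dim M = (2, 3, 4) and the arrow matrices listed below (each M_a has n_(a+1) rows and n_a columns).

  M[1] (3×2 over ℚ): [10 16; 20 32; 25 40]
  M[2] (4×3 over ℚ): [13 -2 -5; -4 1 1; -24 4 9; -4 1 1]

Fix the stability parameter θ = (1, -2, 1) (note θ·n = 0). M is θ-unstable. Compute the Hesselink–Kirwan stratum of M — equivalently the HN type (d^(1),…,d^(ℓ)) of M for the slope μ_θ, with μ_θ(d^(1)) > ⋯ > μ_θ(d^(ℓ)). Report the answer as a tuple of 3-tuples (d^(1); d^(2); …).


Barcode: M ≅ I[1,1], I[1,3], I[2,3]^2, I[3,3]. HN layers by μ_θ (3 steps, strictly decreasing):
  μ^(1)=1; μ^(2)=-1/2; μ^(3)=-2

((1, 0, 4); (1, 1, 0); (0, 2, 0))


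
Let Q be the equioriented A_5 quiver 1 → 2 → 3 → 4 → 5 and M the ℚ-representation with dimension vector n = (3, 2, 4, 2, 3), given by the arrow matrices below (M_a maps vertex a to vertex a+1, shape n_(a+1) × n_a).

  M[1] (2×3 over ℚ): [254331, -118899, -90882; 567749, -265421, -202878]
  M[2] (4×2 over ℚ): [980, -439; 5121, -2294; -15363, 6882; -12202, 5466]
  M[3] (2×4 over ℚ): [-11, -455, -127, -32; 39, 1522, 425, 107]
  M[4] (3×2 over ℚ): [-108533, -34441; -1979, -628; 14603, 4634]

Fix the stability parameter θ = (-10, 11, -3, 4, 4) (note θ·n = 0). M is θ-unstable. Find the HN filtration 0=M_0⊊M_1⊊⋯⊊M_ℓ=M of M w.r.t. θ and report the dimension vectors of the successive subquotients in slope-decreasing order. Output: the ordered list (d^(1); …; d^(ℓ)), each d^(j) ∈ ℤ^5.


Interval decomposition of M: I[1,1]^2, I[1,5], I[2,5], I[3,3]^2, I[5,5].
HN type (ℓ=3): μ^(1)=4; μ^(2)=-3; μ^(3)=-10

((0, 2, 2, 2, 3); (0, 0, 2, 0, 0); (3, 0, 0, 0, 0))


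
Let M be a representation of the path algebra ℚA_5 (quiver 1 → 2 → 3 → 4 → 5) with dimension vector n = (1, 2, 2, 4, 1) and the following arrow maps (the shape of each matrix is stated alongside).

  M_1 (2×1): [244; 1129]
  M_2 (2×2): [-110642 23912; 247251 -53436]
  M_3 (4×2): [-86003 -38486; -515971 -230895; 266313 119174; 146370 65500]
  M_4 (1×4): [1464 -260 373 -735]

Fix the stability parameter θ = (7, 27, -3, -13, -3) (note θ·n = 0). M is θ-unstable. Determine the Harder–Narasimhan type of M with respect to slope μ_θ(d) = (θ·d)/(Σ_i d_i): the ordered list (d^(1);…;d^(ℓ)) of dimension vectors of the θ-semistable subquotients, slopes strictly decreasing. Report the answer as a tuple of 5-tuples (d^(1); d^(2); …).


Barcode: M ≅ I[1,2], I[2,5], I[3,4], I[4,4]^2. HN layers by μ_θ (5 steps, strictly decreasing):
  μ^(1)=27; μ^(2)=7; μ^(3)=2; μ^(4)=-8; μ^(5)=-13

((0, 1, 0, 0, 0); (1, 0, 0, 0, 0); (0, 1, 1, 1, 1); (0, 0, 1, 1, 0); (0, 0, 0, 2, 0))


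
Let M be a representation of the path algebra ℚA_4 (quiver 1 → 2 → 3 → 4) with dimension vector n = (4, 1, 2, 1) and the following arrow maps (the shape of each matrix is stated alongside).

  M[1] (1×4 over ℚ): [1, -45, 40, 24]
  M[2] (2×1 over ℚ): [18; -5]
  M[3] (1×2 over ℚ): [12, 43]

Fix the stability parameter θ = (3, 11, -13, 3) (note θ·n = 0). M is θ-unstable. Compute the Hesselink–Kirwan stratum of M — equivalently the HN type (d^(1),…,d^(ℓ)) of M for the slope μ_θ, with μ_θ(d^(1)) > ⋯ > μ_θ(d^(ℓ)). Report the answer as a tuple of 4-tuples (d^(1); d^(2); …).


Interval decomposition of M: I[1,1]^3, I[1,4], I[3,3].
HN type (ℓ=3): μ^(1)=3; μ^(2)=1/3; μ^(3)=-13

((3, 0, 0, 1); (1, 1, 1, 0); (0, 0, 1, 0))


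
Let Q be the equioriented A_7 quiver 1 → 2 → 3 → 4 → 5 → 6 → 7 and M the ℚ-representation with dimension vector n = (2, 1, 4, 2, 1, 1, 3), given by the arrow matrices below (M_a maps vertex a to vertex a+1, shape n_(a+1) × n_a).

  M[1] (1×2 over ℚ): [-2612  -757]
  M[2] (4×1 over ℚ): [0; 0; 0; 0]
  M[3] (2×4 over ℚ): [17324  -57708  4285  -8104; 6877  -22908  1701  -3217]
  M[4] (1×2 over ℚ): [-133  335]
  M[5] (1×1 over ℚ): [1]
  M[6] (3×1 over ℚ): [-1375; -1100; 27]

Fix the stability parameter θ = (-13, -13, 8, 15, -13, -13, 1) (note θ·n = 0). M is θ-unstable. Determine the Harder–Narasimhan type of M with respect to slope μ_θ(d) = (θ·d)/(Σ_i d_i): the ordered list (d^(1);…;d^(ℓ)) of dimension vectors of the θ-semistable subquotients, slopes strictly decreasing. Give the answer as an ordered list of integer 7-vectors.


Barcode: M ≅ I[1,1], I[1,2], I[3,3]^2, I[3,4], I[3,7], I[7,7]^2. HN layers by μ_θ (5 steps, strictly decreasing):
  μ^(1)=15; μ^(2)=8; μ^(3)=1; μ^(4)=-3/4; μ^(5)=-13

((0, 0, 0, 1, 0, 0, 0); (0, 0, 3, 0, 0, 0, 0); (0, 0, 0, 0, 0, 0, 3); (0, 0, 1, 1, 1, 1, 0); (2, 1, 0, 0, 0, 0, 0))


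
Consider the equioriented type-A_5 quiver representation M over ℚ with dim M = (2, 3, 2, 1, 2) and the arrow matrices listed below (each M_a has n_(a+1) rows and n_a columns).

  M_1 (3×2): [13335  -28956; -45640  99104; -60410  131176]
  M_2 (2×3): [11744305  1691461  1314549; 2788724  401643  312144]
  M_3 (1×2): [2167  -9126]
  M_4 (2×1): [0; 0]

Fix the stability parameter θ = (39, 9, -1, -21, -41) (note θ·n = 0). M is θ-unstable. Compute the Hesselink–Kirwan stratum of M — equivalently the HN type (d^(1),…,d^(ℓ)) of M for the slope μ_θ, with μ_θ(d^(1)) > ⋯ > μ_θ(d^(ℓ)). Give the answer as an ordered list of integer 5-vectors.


Interval decomposition of M: I[1,1], I[1,4], I[2,2], I[2,3], I[5,5]^2.
HN type (ℓ=5): μ^(1)=39; μ^(2)=9; μ^(3)=13/2; μ^(4)=4; μ^(5)=-41

((1, 0, 0, 0, 0); (0, 1, 0, 0, 0); (1, 1, 1, 1, 0); (0, 1, 1, 0, 0); (0, 0, 0, 0, 2))


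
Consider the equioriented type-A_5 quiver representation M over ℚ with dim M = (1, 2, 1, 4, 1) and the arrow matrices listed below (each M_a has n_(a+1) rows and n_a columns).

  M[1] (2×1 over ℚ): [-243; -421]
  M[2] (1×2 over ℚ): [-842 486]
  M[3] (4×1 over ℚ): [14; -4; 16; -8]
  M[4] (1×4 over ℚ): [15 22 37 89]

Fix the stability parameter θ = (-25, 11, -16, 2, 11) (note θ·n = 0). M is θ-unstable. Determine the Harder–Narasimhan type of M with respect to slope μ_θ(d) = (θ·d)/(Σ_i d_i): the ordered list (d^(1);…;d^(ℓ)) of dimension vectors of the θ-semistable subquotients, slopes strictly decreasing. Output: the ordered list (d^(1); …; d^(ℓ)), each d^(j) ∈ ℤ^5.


Barcode: M ≅ I[1,2], I[2,5], I[4,4]^3. HN layers by μ_θ (4 steps, strictly decreasing):
  μ^(1)=11; μ^(2)=2; μ^(3)=-5/2; μ^(4)=-25

((0, 1, 0, 0, 1); (0, 0, 0, 4, 0); (0, 1, 1, 0, 0); (1, 0, 0, 0, 0))


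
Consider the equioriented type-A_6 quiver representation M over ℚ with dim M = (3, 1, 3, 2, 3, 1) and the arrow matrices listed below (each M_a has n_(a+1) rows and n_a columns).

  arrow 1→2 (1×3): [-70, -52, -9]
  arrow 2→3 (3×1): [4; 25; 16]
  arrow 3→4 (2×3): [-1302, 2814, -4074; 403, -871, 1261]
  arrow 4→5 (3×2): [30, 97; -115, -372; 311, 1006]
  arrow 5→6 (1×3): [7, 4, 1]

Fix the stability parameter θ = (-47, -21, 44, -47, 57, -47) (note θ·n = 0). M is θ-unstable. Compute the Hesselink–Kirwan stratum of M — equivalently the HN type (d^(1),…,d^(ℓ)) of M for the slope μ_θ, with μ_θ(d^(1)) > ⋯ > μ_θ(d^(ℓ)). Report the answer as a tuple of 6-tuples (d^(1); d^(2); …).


Via rank(M_{q-1}∘⋯∘M_p): M ≅ I[1,1]^2, I[1,6], I[3,3]^2, I[4,5], I[5,5].
μ_θ-semistable layers: μ^(1)=57; μ^(2)=44; μ^(3)=5; μ^(4)=-3/2; μ^(5)=-21; μ^(6)=-47

((0, 0, 0, 0, 2, 0); (0, 0, 2, 0, 0, 0); (0, 0, 0, 0, 1, 1); (0, 0, 1, 1, 0, 0); (0, 1, 0, 0, 0, 0); (3, 0, 0, 1, 0, 0))


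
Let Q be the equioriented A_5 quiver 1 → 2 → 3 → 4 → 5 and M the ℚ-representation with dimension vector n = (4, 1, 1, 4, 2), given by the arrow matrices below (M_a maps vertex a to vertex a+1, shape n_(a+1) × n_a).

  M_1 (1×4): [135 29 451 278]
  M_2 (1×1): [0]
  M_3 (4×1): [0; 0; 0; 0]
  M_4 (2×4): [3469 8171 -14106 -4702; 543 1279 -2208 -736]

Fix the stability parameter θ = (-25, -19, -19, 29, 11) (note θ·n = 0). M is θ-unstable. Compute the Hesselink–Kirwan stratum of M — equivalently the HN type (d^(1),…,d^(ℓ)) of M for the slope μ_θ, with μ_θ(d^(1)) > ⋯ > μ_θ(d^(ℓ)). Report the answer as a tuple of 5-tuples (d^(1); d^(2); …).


Via rank(M_{q-1}∘⋯∘M_p): M ≅ I[1,1]^3, I[1,2], I[3,3], I[4,4]^2, I[4,5]^2.
μ_θ-semistable layers: μ^(1)=29; μ^(2)=20; μ^(3)=-19; μ^(4)=-25

((0, 0, 0, 2, 0); (0, 0, 0, 2, 2); (0, 1, 1, 0, 0); (4, 0, 0, 0, 0))


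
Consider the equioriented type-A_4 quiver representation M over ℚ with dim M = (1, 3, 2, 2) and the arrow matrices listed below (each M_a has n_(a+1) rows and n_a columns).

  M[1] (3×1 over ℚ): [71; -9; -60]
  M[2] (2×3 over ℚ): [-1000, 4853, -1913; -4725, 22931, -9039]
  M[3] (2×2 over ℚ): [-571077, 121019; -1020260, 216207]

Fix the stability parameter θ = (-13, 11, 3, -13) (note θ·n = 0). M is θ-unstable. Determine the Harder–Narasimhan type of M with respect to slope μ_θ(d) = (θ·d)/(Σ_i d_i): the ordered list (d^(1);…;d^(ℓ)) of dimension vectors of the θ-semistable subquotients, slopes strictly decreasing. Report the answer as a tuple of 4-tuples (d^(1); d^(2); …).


Interval decomposition of M: I[1,4], I[2,2], I[2,4].
HN type (ℓ=3): μ^(1)=11; μ^(2)=1/3; μ^(3)=-13

((0, 1, 0, 0); (0, 2, 2, 2); (1, 0, 0, 0))


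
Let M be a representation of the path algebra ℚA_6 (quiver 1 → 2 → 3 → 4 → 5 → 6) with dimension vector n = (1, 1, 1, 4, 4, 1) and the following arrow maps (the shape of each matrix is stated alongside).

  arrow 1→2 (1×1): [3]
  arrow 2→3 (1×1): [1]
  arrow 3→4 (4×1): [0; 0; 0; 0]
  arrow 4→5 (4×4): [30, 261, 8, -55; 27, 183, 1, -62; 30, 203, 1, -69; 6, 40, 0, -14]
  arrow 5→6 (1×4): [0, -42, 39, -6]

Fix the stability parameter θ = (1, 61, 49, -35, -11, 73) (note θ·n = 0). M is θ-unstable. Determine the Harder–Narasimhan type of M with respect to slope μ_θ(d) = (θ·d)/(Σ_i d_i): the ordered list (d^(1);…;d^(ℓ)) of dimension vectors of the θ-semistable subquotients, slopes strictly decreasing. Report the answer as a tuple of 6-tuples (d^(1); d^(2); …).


Interval decomposition of M: I[1,3], I[4,4], I[4,5]^2, I[4,6], I[5,5].
HN type (ℓ=5): μ^(1)=73; μ^(2)=55; μ^(3)=1; μ^(4)=-11; μ^(5)=-35

((0, 0, 0, 0, 0, 1); (0, 1, 1, 0, 0, 0); (1, 0, 0, 0, 0, 0); (0, 0, 0, 0, 4, 0); (0, 0, 0, 4, 0, 0))


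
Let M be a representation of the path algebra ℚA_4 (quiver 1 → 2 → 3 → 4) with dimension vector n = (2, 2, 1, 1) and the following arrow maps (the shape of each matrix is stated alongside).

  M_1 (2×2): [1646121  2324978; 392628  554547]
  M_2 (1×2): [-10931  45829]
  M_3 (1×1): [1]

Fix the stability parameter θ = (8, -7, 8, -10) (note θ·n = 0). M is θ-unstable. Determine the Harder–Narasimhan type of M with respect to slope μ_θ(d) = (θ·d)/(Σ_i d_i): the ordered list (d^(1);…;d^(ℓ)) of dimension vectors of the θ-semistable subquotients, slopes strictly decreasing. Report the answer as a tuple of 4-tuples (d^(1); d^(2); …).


Via rank(M_{q-1}∘⋯∘M_p): M ≅ I[1,2], I[1,4].
μ_θ-semistable layers: μ^(1)=1/2; μ^(2)=-1/4

((1, 1, 0, 0); (1, 1, 1, 1))


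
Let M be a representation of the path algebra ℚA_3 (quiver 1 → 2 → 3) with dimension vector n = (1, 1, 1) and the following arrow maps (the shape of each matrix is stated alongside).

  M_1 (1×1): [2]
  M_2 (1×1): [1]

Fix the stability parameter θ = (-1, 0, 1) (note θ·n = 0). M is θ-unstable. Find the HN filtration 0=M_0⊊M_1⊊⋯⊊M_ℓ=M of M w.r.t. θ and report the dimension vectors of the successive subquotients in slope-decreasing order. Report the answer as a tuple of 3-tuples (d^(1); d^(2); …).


Interval decomposition of M: I[1,3].
HN type (ℓ=3): μ^(1)=1; μ^(2)=0; μ^(3)=-1

((0, 0, 1); (0, 1, 0); (1, 0, 0))


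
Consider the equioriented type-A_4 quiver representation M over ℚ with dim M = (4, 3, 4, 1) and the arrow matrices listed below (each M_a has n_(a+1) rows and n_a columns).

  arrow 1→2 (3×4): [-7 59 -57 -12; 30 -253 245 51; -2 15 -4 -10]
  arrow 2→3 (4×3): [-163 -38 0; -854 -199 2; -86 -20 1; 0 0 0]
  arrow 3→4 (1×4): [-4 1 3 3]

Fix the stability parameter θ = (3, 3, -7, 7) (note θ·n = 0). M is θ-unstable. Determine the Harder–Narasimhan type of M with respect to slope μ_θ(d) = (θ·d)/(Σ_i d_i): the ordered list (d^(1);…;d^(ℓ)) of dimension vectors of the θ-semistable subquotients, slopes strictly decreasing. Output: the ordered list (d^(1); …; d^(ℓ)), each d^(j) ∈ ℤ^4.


Barcode: M ≅ I[1,1], I[1,3]^2, I[1,4], I[3,3]. HN layers by μ_θ (4 steps, strictly decreasing):
  μ^(1)=7; μ^(2)=3; μ^(3)=-1/3; μ^(4)=-7

((0, 0, 0, 1); (1, 0, 0, 0); (3, 3, 3, 0); (0, 0, 1, 0))


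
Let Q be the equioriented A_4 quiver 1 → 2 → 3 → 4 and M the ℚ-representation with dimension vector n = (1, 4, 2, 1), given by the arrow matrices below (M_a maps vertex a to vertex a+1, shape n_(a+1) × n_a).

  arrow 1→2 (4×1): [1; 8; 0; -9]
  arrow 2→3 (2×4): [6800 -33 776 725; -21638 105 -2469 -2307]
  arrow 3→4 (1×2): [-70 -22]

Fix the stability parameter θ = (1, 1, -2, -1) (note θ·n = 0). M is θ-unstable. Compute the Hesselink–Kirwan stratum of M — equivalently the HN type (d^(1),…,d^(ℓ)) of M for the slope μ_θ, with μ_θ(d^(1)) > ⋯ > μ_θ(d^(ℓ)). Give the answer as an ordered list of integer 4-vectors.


Barcode: M ≅ I[1,3], I[2,2]^2, I[2,4]. HN layers by μ_θ (3 steps, strictly decreasing):
  μ^(1)=1; μ^(2)=0; μ^(3)=-2/3

((0, 2, 0, 0); (1, 1, 1, 0); (0, 1, 1, 1))


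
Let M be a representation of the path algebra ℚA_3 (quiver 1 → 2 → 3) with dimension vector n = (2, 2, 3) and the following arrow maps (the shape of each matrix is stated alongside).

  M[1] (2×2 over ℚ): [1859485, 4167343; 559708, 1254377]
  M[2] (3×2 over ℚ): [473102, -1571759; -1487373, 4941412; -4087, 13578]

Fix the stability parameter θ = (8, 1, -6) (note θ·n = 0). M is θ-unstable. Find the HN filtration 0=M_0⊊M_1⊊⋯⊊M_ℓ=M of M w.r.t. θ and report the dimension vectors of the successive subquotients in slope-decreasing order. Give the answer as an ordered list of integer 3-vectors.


Via rank(M_{q-1}∘⋯∘M_p): M ≅ I[1,3]^2, I[3,3].
μ_θ-semistable layers: μ^(1)=1; μ^(2)=-6

((2, 2, 2); (0, 0, 1))


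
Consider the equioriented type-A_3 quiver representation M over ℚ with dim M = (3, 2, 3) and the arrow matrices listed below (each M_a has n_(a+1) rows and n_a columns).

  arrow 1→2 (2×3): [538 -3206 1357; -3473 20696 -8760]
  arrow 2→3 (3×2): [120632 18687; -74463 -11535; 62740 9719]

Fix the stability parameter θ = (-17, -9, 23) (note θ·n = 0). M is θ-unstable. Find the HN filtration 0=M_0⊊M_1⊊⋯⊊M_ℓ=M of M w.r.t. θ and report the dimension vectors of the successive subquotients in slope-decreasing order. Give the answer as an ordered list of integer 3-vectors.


Barcode: M ≅ I[1,1], I[1,3]^2, I[3,3]. HN layers by μ_θ (3 steps, strictly decreasing):
  μ^(1)=23; μ^(2)=-9; μ^(3)=-17

((0, 0, 3); (0, 2, 0); (3, 0, 0))


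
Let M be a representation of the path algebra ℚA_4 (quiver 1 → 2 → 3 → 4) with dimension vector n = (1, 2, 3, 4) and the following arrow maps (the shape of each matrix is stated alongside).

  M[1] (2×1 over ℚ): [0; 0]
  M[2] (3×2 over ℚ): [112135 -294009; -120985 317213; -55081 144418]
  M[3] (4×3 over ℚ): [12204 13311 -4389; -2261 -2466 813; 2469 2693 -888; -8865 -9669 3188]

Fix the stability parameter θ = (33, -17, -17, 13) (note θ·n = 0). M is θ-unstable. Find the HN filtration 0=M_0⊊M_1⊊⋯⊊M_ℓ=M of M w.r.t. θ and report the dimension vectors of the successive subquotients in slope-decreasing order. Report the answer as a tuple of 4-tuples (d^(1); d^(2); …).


Via rank(M_{q-1}∘⋯∘M_p): M ≅ I[1,1], I[2,4]^2, I[3,4], I[4,4].
μ_θ-semistable layers: μ^(1)=33; μ^(2)=13; μ^(3)=-17

((1, 0, 0, 0); (0, 0, 0, 4); (0, 2, 3, 0))


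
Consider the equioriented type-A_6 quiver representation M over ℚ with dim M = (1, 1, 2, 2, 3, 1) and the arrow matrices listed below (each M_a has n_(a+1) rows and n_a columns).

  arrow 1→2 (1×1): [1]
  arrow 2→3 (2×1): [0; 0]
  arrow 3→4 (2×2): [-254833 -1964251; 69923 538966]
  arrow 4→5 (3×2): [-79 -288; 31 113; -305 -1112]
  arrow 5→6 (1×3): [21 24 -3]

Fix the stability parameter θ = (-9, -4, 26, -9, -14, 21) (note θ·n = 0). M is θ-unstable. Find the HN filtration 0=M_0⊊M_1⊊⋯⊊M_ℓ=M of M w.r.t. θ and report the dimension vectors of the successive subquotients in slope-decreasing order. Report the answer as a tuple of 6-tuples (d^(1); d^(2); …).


Interval decomposition of M: I[1,2], I[3,5]^2, I[5,6].
HN type (ℓ=5): μ^(1)=21; μ^(2)=1; μ^(3)=-4; μ^(4)=-9; μ^(5)=-14

((0, 0, 0, 0, 0, 1); (0, 0, 2, 2, 2, 0); (0, 1, 0, 0, 0, 0); (1, 0, 0, 0, 0, 0); (0, 0, 0, 0, 1, 0))


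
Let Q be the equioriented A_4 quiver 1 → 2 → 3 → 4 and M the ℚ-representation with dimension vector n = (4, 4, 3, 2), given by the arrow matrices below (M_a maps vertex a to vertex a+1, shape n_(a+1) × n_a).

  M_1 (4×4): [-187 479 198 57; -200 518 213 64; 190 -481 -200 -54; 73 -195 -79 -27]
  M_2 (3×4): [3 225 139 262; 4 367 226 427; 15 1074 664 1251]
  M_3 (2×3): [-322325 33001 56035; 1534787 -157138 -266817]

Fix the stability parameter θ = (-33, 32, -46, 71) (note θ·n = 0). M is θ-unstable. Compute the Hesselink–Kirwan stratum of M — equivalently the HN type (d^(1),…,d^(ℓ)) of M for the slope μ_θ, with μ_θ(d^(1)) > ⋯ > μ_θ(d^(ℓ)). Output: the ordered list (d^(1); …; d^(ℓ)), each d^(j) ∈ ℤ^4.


Interval decomposition of M: I[1,1], I[1,3], I[1,4]^2, I[2,2].
HN type (ℓ=4): μ^(1)=71; μ^(2)=32; μ^(3)=-7; μ^(4)=-33

((0, 0, 0, 2); (0, 1, 0, 0); (0, 3, 3, 0); (4, 0, 0, 0))


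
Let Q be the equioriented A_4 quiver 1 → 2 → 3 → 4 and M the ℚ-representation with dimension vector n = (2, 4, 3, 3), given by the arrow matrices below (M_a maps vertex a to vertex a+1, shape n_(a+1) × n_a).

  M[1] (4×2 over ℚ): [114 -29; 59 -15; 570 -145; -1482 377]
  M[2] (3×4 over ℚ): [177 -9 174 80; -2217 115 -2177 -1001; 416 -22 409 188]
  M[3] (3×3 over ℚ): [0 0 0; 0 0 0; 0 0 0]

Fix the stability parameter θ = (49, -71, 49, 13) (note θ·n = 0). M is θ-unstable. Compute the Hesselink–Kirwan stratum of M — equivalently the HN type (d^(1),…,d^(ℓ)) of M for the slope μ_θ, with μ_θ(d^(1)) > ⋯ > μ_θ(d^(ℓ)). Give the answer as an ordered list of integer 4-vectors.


Interval decomposition of M: I[1,3]^2, I[2,2], I[2,3], I[4,4]^3.
HN type (ℓ=4): μ^(1)=49; μ^(2)=13; μ^(3)=-11; μ^(4)=-71

((0, 0, 3, 0); (0, 0, 0, 3); (2, 2, 0, 0); (0, 2, 0, 0))


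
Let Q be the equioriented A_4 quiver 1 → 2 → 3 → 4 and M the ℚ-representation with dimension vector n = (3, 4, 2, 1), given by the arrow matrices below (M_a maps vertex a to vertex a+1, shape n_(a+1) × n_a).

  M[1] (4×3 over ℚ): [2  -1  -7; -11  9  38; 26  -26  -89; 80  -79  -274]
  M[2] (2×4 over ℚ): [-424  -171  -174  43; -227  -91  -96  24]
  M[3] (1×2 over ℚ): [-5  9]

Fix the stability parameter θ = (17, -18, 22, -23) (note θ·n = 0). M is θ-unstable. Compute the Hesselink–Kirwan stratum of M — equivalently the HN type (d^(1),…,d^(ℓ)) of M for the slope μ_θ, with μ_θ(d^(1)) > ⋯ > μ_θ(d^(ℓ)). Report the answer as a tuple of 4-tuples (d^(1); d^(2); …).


Barcode: M ≅ I[1,2], I[1,3], I[1,4], I[2,2]. HN layers by μ_θ (3 steps, strictly decreasing):
  μ^(1)=22; μ^(2)=-1/2; μ^(3)=-18

((0, 0, 1, 0); (3, 3, 1, 1); (0, 1, 0, 0))


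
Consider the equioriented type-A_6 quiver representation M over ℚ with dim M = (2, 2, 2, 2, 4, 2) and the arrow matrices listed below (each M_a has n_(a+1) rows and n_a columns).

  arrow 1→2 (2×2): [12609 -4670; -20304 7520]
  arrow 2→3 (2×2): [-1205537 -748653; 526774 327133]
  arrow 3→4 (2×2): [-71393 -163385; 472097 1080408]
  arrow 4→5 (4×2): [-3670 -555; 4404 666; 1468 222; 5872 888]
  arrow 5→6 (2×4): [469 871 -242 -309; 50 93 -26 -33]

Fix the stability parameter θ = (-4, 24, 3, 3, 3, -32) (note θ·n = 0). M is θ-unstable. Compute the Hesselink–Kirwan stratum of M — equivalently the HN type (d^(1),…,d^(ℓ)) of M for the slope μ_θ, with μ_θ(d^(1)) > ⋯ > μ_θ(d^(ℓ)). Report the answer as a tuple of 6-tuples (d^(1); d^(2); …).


Barcode: M ≅ I[1,1], I[1,6], I[2,4], I[5,5]^2, I[5,6]. HN layers by μ_θ (5 steps, strictly decreasing):
  μ^(1)=10; μ^(2)=3; μ^(3)=1/5; μ^(4)=-4; μ^(5)=-29/2

((0, 1, 1, 1, 0, 0); (0, 0, 0, 0, 2, 0); (0, 1, 1, 1, 1, 1); (2, 0, 0, 0, 0, 0); (0, 0, 0, 0, 1, 1))


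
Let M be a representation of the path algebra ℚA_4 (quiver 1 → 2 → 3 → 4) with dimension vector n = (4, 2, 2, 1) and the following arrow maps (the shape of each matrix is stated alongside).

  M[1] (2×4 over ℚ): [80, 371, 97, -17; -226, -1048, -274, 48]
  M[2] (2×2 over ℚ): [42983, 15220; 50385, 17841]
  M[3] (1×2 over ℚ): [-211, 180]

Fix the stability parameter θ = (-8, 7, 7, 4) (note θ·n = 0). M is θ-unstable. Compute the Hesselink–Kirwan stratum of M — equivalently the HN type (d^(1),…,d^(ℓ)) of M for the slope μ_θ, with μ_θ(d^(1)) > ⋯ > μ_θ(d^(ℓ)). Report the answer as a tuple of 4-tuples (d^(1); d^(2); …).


Via rank(M_{q-1}∘⋯∘M_p): M ≅ I[1,1]^2, I[1,3], I[1,4].
μ_θ-semistable layers: μ^(1)=7; μ^(2)=6; μ^(3)=-8

((0, 1, 1, 0); (0, 1, 1, 1); (4, 0, 0, 0))


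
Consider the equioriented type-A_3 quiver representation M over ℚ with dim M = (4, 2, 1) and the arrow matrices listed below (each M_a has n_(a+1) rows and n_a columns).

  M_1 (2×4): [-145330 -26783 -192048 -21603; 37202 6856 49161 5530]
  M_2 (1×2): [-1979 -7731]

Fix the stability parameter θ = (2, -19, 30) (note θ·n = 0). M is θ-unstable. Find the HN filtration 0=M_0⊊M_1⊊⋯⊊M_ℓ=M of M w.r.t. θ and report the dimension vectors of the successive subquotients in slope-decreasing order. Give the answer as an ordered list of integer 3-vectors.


Interval decomposition of M: I[1,1]^2, I[1,2], I[1,3].
HN type (ℓ=3): μ^(1)=30; μ^(2)=2; μ^(3)=-17/2

((0, 0, 1); (2, 0, 0); (2, 2, 0))


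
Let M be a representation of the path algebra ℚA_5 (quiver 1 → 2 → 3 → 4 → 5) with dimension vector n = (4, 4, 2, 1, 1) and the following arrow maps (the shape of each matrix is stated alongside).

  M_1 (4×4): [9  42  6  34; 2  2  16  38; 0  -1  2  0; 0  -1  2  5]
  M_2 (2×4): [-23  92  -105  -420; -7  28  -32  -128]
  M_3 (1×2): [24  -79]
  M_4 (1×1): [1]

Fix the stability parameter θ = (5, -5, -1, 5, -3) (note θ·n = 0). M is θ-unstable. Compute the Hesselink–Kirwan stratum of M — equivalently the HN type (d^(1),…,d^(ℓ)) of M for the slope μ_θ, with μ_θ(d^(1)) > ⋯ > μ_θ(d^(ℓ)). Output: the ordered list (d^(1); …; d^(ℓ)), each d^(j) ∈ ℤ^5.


Barcode: M ≅ I[1,1], I[1,2], I[1,3], I[1,5], I[2,2]. HN layers by μ_θ (5 steps, strictly decreasing):
  μ^(1)=5; μ^(2)=1; μ^(3)=0; μ^(4)=-1/3; μ^(5)=-5

((1, 0, 0, 0, 0); (0, 0, 0, 1, 1); (1, 1, 0, 0, 0); (2, 2, 2, 0, 0); (0, 1, 0, 0, 0))


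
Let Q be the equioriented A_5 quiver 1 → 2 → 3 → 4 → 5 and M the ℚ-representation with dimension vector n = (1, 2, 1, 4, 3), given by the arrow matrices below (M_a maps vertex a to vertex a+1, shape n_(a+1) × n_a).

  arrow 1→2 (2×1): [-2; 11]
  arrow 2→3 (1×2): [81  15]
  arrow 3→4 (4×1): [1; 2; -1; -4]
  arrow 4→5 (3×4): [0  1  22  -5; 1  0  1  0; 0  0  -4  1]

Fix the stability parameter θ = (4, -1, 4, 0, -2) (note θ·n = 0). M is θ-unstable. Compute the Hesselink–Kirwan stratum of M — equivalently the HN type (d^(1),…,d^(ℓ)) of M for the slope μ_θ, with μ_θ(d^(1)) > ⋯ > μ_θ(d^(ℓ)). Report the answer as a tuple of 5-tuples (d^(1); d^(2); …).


Via rank(M_{q-1}∘⋯∘M_p): M ≅ I[1,4], I[2,2], I[4,5]^3.
μ_θ-semistable layers: μ^(1)=2; μ^(2)=3/2; μ^(3)=-1

((0, 0, 1, 1, 0); (1, 1, 0, 0, 0); (0, 1, 0, 3, 3))


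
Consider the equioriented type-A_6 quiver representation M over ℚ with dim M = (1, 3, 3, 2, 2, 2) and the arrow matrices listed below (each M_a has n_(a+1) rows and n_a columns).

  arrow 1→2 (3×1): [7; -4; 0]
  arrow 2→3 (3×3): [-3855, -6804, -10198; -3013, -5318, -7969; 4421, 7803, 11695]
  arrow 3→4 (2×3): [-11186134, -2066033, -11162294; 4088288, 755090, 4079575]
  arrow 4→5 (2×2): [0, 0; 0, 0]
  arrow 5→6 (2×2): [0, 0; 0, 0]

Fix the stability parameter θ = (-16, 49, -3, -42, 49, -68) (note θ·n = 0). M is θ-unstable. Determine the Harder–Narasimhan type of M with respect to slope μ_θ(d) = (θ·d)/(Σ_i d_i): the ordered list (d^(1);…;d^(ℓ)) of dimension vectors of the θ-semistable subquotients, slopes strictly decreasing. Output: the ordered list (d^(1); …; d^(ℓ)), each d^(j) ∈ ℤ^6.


Barcode: M ≅ I[1,4], I[2,3], I[2,4], I[5,5]^2, I[6,6]^2. HN layers by μ_θ (5 steps, strictly decreasing):
  μ^(1)=49; μ^(2)=23; μ^(3)=4/3; μ^(4)=-16; μ^(5)=-68

((0, 0, 0, 0, 2, 0); (0, 1, 1, 0, 0, 0); (0, 2, 2, 2, 0, 0); (1, 0, 0, 0, 0, 0); (0, 0, 0, 0, 0, 2))


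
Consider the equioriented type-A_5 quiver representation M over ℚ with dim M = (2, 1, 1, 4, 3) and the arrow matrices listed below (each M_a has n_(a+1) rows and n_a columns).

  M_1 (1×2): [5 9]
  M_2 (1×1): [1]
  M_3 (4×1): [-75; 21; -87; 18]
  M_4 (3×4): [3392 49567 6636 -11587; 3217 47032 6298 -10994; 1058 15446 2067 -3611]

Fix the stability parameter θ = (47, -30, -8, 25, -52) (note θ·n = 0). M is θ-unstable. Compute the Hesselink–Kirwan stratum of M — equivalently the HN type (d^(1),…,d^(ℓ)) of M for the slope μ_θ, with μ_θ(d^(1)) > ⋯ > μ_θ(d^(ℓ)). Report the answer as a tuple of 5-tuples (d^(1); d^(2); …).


Interval decomposition of M: I[1,1], I[1,5], I[4,4], I[4,5]^2.
HN type (ℓ=4): μ^(1)=47; μ^(2)=25; μ^(3)=-18/5; μ^(4)=-27/2

((1, 0, 0, 0, 0); (0, 0, 0, 1, 0); (1, 1, 1, 1, 1); (0, 0, 0, 2, 2))


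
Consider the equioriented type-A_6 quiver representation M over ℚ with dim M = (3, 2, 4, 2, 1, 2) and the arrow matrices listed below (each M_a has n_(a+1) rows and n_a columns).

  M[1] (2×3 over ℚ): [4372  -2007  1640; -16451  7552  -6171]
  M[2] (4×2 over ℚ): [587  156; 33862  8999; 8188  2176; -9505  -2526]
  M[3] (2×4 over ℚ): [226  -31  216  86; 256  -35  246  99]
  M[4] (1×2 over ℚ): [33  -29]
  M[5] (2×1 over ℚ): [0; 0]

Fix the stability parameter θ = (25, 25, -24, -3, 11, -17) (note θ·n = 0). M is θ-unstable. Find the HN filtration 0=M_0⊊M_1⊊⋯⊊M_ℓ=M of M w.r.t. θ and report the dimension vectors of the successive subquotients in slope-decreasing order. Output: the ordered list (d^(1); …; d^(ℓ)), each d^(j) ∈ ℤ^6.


Via rank(M_{q-1}∘⋯∘M_p): M ≅ I[1,1], I[1,4], I[1,5], I[3,3]^2, I[6,6]^2.
μ_θ-semistable layers: μ^(1)=25; μ^(2)=11; μ^(3)=23/4; μ^(4)=-17; μ^(5)=-24

((1, 0, 0, 0, 0, 0); (0, 0, 0, 0, 1, 0); (2, 2, 2, 2, 0, 0); (0, 0, 0, 0, 0, 2); (0, 0, 2, 0, 0, 0))


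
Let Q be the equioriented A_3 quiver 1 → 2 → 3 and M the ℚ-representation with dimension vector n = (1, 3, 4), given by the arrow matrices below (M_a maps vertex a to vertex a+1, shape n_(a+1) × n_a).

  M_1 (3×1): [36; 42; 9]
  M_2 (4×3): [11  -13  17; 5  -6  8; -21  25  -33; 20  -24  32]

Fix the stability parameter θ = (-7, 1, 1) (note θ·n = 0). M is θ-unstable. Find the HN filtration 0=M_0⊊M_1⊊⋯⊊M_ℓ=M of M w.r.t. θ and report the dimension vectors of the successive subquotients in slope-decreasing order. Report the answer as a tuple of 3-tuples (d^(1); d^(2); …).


Interval decomposition of M: I[1,3], I[2,2], I[2,3], I[3,3]^2.
HN type (ℓ=2): μ^(1)=1; μ^(2)=-7

((0, 3, 4); (1, 0, 0))


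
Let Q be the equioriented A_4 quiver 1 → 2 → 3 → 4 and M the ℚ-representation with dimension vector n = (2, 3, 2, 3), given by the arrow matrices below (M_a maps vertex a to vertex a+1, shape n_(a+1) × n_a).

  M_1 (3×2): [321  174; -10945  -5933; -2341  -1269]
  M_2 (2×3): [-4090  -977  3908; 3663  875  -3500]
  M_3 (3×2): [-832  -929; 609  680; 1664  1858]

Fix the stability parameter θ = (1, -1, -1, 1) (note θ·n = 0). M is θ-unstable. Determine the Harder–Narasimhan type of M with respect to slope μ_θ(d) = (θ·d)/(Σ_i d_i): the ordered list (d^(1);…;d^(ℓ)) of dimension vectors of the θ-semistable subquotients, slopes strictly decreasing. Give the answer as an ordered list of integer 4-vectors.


Barcode: M ≅ I[1,4]^2, I[2,2], I[4,4]. HN layers by μ_θ (3 steps, strictly decreasing):
  μ^(1)=1; μ^(2)=-1/3; μ^(3)=-1

((0, 0, 0, 3); (2, 2, 2, 0); (0, 1, 0, 0))


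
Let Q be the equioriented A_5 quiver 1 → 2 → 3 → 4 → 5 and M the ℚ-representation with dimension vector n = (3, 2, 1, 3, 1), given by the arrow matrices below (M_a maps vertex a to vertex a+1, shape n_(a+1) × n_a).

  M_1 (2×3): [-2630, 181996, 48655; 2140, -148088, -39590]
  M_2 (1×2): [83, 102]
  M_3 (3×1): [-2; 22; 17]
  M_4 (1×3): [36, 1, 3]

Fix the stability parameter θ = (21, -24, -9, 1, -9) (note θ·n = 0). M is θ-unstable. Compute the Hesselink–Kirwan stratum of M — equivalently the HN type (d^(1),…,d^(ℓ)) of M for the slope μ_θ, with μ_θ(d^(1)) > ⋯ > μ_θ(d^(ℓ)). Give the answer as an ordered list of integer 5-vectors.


Via rank(M_{q-1}∘⋯∘M_p): M ≅ I[1,1]^2, I[1,5], I[2,2], I[4,4]^2.
μ_θ-semistable layers: μ^(1)=21; μ^(2)=1; μ^(3)=-4; μ^(4)=-24

((2, 0, 0, 0, 0); (0, 0, 0, 2, 0); (1, 1, 1, 1, 1); (0, 1, 0, 0, 0))


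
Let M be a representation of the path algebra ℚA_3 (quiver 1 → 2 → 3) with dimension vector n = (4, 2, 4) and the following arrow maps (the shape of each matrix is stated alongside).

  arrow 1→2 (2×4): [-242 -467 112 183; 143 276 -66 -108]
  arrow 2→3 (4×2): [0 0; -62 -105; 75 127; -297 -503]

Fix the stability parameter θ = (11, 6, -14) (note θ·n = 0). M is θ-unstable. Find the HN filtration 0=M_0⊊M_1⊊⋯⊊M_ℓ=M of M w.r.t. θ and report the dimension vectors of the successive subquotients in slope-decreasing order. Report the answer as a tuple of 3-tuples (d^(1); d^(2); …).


Via rank(M_{q-1}∘⋯∘M_p): M ≅ I[1,1]^2, I[1,3]^2, I[3,3]^2.
μ_θ-semistable layers: μ^(1)=11; μ^(2)=1; μ^(3)=-14

((2, 0, 0); (2, 2, 2); (0, 0, 2))


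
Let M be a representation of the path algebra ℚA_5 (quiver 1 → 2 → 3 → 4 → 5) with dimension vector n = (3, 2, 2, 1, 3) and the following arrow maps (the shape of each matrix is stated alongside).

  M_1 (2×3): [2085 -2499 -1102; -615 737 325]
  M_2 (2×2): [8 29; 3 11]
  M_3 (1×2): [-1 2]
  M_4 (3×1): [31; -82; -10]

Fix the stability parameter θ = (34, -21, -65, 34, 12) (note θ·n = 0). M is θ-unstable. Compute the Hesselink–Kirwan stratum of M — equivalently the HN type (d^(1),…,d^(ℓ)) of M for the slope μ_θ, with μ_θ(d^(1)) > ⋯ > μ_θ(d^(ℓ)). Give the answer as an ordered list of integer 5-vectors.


Interval decomposition of M: I[1,1], I[1,3], I[1,5], I[5,5]^2.
HN type (ℓ=4): μ^(1)=34; μ^(2)=23; μ^(3)=12; μ^(4)=-52/3

((1, 0, 0, 0, 0); (0, 0, 0, 1, 1); (0, 0, 0, 0, 2); (2, 2, 2, 0, 0))


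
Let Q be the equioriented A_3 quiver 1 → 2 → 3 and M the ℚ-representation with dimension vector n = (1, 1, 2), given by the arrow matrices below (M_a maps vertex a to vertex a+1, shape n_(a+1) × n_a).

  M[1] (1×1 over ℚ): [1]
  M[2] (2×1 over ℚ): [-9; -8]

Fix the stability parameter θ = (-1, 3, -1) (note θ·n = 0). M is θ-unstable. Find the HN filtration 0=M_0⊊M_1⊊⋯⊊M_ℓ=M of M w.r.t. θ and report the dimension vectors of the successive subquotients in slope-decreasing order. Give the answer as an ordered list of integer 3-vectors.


Via rank(M_{q-1}∘⋯∘M_p): M ≅ I[1,3], I[3,3].
μ_θ-semistable layers: μ^(1)=1; μ^(2)=-1

((0, 1, 1); (1, 0, 1))


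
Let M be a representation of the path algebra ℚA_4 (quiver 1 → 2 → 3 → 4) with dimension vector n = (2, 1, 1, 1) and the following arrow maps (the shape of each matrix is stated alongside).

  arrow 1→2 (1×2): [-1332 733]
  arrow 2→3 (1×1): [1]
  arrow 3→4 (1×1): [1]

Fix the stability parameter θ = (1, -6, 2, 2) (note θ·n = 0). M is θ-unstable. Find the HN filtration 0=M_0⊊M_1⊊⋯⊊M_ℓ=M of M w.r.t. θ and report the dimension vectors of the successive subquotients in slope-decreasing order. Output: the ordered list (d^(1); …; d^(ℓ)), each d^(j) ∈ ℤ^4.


Interval decomposition of M: I[1,1], I[1,4].
HN type (ℓ=3): μ^(1)=2; μ^(2)=1; μ^(3)=-5/2

((0, 0, 1, 1); (1, 0, 0, 0); (1, 1, 0, 0))


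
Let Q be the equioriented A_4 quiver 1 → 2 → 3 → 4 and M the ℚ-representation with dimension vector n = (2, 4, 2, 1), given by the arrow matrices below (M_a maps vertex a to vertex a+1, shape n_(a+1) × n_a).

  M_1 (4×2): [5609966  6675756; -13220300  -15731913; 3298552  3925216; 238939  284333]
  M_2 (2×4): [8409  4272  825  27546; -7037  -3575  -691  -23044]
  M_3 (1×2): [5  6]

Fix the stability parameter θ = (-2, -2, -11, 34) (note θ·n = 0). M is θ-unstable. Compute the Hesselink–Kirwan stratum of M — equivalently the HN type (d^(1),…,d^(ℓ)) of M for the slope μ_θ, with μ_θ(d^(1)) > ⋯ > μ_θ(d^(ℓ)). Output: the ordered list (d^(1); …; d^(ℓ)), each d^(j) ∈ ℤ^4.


Via rank(M_{q-1}∘⋯∘M_p): M ≅ I[1,2], I[1,3], I[2,2], I[2,4].
μ_θ-semistable layers: μ^(1)=34; μ^(2)=-2; μ^(3)=-5; μ^(4)=-13/2

((0, 0, 0, 1); (1, 2, 0, 0); (1, 1, 1, 0); (0, 1, 1, 0))


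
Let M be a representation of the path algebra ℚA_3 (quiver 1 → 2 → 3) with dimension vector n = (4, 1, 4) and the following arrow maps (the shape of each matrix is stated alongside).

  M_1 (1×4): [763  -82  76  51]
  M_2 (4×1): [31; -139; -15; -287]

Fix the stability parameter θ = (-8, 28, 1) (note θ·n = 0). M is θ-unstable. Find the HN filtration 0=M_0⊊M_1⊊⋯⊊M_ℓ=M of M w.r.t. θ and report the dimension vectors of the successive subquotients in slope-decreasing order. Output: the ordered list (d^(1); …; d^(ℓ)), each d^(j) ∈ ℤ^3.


Via rank(M_{q-1}∘⋯∘M_p): M ≅ I[1,1]^3, I[1,3], I[3,3]^3.
μ_θ-semistable layers: μ^(1)=29/2; μ^(2)=1; μ^(3)=-8

((0, 1, 1); (0, 0, 3); (4, 0, 0))


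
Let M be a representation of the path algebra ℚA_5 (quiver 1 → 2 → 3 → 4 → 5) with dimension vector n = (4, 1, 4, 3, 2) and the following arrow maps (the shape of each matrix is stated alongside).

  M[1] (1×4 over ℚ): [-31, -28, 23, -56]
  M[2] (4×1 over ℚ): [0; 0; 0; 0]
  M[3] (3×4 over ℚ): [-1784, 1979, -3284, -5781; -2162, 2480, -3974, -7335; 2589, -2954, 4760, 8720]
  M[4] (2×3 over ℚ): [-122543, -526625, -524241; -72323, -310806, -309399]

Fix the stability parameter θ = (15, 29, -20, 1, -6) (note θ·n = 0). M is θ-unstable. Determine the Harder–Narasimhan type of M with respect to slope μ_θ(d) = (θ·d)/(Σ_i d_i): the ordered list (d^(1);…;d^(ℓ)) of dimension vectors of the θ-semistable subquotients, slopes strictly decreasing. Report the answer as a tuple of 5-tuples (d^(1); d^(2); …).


Interval decomposition of M: I[1,1]^3, I[1,2], I[3,3], I[3,4], I[3,5]^2.
HN type (ℓ=5): μ^(1)=29; μ^(2)=15; μ^(3)=1; μ^(4)=-5/2; μ^(5)=-20

((0, 1, 0, 0, 0); (4, 0, 0, 0, 0); (0, 0, 0, 1, 0); (0, 0, 0, 2, 2); (0, 0, 4, 0, 0))
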